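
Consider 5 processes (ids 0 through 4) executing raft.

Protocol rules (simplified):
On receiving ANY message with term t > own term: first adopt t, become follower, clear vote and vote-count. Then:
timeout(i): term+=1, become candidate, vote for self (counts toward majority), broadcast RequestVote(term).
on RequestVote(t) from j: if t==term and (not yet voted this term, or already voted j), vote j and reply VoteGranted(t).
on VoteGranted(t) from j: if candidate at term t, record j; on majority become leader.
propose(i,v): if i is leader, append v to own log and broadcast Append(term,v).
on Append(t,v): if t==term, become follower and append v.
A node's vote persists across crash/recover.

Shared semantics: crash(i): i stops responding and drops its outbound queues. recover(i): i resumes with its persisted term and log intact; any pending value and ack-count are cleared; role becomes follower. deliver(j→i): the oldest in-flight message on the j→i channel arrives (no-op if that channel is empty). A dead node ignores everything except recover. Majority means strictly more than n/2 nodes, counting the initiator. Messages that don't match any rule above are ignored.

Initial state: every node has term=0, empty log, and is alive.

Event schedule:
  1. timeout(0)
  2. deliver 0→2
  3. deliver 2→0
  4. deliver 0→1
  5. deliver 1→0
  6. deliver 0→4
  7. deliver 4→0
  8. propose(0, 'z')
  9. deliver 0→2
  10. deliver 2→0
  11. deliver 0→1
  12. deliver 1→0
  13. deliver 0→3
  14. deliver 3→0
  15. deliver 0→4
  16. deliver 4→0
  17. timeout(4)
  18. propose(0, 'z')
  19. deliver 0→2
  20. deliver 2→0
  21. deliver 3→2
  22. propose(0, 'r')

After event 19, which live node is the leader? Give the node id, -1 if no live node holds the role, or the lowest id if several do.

1. timeout(0):  <0:cand t1 ->
2. deliver 0→2:  <2:foll t1 ->
3. deliver 2→0:  nop
4. deliver 0→1:  <1:foll t1 ->
5. deliver 1→0:  <0:lead t1 ->
6. deliver 0→4:  <4:foll t1 ->
7. deliver 4→0:  nop
8. propose(0,'z'):  <0:lead t1 z>
9. deliver 0→2:  <2:foll t1 z>
10. deliver 2→0:  nop
11. deliver 0→1:  <1:foll t1 z>
12. deliver 1→0:  nop
13. deliver 0→3:  <3:foll t1 ->
14. deliver 3→0:  nop
15. deliver 0→4:  <4:foll t1 z>
16. deliver 4→0:  nop
17. timeout(4):  <4:cand t2 z>
18. propose(0,'z'):  <0:lead t1 z,z>
19. deliver 0→2:  <2:foll t1 z,z>

0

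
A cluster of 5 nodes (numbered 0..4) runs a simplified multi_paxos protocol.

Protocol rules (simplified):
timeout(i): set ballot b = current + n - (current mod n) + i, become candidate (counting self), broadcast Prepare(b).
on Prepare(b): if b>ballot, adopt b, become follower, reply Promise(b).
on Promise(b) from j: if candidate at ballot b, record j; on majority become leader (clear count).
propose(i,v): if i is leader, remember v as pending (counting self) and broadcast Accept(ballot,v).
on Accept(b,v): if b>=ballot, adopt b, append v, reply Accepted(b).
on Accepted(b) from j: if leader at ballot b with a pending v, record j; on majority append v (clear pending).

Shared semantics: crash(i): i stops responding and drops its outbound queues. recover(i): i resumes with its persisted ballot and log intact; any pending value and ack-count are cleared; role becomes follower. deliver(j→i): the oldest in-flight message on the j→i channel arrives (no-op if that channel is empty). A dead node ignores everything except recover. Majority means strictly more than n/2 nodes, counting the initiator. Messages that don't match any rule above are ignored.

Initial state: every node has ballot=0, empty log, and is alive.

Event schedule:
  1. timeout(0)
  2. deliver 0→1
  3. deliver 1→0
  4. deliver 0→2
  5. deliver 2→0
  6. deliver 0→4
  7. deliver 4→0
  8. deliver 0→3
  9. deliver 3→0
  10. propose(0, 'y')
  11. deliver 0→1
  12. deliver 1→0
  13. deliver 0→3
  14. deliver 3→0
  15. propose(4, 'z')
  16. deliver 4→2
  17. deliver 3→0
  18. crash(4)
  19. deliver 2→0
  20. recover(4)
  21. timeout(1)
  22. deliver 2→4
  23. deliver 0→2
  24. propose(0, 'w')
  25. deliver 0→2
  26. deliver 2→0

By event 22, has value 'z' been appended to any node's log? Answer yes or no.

e1 timeout(0): 0[cand,b=5,-]
e2 deliver 0→1: 1[foll,b=5,-]
e3 deliver 1→0: ·
e4 deliver 0→2: 2[foll,b=5,-]
e5 deliver 2→0: 0[lead,b=5,-]
e6 deliver 0→4: 4[foll,b=5,-]
e7 deliver 4→0: ·
e8 deliver 0→3: 3[foll,b=5,-]
e9 deliver 3→0: ·
e10 propose(0,'y'): ·
e11 deliver 0→1: 1[foll,b=5,y]
e12 deliver 1→0: ·
e13 deliver 0→3: 3[foll,b=5,y]
e14 deliver 3→0: 0[lead,b=5,y]
e15 propose(4,'z'): ·
e16 deliver 4→2: ·
e17 deliver 3→0: ·
e18 crash(4): 4[✗foll,b=5,-]
e19 deliver 2→0: ·
e20 recover(4): 4[foll,b=5,-]
e21 timeout(1): 1[cand,b=11,y]
e22 deliver 2→4: ·

no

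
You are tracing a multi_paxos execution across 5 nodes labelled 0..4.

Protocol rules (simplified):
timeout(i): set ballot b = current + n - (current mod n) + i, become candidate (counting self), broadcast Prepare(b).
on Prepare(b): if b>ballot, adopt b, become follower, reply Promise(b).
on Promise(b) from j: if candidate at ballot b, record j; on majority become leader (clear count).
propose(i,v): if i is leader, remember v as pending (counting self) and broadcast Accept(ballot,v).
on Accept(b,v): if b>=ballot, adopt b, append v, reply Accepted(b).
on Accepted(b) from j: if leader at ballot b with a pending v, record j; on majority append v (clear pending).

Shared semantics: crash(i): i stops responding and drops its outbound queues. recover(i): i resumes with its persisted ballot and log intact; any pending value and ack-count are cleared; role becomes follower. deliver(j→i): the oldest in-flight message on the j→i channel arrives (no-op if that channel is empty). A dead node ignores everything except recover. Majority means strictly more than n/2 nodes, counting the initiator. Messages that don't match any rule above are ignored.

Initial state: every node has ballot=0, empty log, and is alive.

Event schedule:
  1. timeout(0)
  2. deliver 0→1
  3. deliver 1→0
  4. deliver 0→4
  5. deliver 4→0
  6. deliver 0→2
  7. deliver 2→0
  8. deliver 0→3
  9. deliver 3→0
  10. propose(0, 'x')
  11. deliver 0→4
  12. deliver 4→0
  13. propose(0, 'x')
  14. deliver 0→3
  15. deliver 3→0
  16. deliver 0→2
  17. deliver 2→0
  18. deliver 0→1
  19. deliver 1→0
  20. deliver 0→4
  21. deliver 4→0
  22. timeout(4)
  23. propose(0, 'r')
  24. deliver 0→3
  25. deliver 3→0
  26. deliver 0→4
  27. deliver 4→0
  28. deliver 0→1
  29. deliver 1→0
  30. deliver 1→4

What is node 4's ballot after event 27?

14

1. timeout(0):  <0:cand b5 ->
2. deliver 0→1:  <1:foll b5 ->
3. deliver 1→0:  nop
4. deliver 0→4:  <4:foll b5 ->
5. deliver 4→0:  <0:lead b5 ->
6. deliver 0→2:  <2:foll b5 ->
7. deliver 2→0:  nop
8. deliver 0→3:  <3:foll b5 ->
9. deliver 3→0:  nop
10. propose(0,'x'):  nop
11. deliver 0→4:  <4:foll b5 x>
12. deliver 4→0:  nop
13. propose(0,'x'):  nop
14. deliver 0→3:  <3:foll b5 x>
15. deliver 3→0:  nop
16. deliver 0→2:  <2:foll b5 x>
17. deliver 2→0:  <0:lead b5 x>
18. deliver 0→1:  <1:foll b5 x>
19. deliver 1→0:  nop
20. deliver 0→4:  <4:foll b5 x,x>
21. deliver 4→0:  nop
22. timeout(4):  <4:cand b14 x,x>
23. propose(0,'r'):  nop
24. deliver 0→3:  <3:foll b5 x,x>
25. deliver 3→0:  nop
26. deliver 0→4:  nop
27. deliver 4→0:  <0:foll b14 x>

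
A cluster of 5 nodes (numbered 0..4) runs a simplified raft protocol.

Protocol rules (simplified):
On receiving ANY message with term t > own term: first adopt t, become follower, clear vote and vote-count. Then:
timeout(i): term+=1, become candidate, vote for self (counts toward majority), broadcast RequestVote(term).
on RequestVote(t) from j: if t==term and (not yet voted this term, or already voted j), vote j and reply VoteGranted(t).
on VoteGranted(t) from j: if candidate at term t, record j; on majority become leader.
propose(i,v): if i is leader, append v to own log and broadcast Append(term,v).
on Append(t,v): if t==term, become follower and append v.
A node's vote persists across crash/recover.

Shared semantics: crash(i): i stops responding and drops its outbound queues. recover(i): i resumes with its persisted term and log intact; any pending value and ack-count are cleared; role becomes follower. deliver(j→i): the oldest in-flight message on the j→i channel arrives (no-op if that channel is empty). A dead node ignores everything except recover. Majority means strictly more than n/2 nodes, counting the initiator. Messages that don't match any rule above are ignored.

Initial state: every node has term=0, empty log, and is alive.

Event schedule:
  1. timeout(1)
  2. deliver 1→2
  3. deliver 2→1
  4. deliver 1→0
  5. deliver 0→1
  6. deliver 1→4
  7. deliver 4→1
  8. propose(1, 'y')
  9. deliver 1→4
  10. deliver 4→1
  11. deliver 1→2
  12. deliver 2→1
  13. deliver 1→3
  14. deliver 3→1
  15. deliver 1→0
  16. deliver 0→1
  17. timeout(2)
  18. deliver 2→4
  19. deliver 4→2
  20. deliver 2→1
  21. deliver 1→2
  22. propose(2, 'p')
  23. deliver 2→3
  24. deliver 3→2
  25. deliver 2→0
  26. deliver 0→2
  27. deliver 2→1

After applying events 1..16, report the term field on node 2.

[1] timeout(1) → N1(cand t1 [-])
[2] deliver 1→2 → N2(foll t1 [-])
[3] deliver 2→1 → ∅
[4] deliver 1→0 → N0(foll t1 [-])
[5] deliver 0→1 → N1(lead t1 [-])
[6] deliver 1→4 → N4(foll t1 [-])
[7] deliver 4→1 → ∅
[8] propose(1,'y') → N1(lead t1 [y])
[9] deliver 1→4 → N4(foll t1 [y])
[10] deliver 4→1 → ∅
[11] deliver 1→2 → N2(foll t1 [y])
[12] deliver 2→1 → ∅
[13] deliver 1→3 → N3(foll t1 [-])
[14] deliver 3→1 → ∅
[15] deliver 1→0 → N0(foll t1 [y])
[16] deliver 0→1 → ∅

1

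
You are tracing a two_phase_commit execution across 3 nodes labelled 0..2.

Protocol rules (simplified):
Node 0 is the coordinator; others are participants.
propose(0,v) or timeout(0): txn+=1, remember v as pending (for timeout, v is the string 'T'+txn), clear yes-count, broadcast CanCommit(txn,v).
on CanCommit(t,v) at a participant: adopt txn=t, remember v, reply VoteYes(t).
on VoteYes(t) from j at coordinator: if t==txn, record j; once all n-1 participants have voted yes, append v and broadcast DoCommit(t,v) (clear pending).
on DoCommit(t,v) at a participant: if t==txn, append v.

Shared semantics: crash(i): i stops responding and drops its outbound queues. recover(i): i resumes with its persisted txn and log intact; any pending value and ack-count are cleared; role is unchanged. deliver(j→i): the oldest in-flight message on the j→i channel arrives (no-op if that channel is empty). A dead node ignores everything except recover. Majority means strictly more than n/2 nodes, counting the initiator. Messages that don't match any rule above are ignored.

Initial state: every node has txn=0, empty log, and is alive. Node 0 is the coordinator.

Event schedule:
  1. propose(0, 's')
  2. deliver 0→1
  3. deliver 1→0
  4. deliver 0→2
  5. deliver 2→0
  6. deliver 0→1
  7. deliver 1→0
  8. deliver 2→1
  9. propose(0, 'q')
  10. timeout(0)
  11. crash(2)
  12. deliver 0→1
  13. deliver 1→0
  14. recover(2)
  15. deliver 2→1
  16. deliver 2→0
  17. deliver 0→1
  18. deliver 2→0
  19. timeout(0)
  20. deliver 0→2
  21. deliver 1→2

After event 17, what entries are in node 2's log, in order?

empty

e1 propose(0,'s'): 0[coor,t=1,-]
e2 deliver 0→1: 1[part,t=1,-]
e3 deliver 1→0: ·
e4 deliver 0→2: 2[part,t=1,-]
e5 deliver 2→0: 0[coor,t=1,s]
e6 deliver 0→1: 1[part,t=1,s]
e7 deliver 1→0: ·
e8 deliver 2→1: ·
e9 propose(0,'q'): 0[coor,t=2,s]
e10 timeout(0): 0[coor,t=3,s]
e11 crash(2): 2[✗part,t=1,-]
e12 deliver 0→1: 1[part,t=2,s]
e13 deliver 1→0: ·
e14 recover(2): 2[part,t=1,-]
e15 deliver 2→1: ·
e16 deliver 2→0: ·
e17 deliver 0→1: 1[part,t=3,s]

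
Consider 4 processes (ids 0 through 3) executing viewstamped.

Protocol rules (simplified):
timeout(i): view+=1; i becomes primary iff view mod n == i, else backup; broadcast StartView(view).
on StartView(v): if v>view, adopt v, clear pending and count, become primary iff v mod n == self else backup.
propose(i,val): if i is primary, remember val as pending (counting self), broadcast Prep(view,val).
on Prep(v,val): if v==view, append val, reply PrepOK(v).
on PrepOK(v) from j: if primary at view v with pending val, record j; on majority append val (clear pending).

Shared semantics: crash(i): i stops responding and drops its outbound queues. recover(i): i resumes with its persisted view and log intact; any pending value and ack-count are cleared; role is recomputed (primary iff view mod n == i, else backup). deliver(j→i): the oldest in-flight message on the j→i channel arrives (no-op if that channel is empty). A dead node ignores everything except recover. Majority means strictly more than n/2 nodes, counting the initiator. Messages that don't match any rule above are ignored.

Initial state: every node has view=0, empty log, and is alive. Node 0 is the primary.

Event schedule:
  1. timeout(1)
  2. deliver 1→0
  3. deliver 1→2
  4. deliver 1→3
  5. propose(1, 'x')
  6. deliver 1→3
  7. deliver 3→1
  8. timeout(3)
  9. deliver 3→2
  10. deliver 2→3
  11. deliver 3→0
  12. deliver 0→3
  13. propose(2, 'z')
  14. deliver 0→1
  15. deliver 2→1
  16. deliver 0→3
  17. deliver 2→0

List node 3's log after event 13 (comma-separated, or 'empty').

x

e1 timeout(1): 1[prim,v=1,-]
e2 deliver 1→0: 0[back,v=1,-]
e3 deliver 1→2: 2[back,v=1,-]
e4 deliver 1→3: 3[back,v=1,-]
e5 propose(1,'x'): ·
e6 deliver 1→3: 3[back,v=1,x]
e7 deliver 3→1: ·
e8 timeout(3): 3[back,v=2,x]
e9 deliver 3→2: 2[prim,v=2,-]
e10 deliver 2→3: ·
e11 deliver 3→0: 0[back,v=2,-]
e12 deliver 0→3: ·
e13 propose(2,'z'): ·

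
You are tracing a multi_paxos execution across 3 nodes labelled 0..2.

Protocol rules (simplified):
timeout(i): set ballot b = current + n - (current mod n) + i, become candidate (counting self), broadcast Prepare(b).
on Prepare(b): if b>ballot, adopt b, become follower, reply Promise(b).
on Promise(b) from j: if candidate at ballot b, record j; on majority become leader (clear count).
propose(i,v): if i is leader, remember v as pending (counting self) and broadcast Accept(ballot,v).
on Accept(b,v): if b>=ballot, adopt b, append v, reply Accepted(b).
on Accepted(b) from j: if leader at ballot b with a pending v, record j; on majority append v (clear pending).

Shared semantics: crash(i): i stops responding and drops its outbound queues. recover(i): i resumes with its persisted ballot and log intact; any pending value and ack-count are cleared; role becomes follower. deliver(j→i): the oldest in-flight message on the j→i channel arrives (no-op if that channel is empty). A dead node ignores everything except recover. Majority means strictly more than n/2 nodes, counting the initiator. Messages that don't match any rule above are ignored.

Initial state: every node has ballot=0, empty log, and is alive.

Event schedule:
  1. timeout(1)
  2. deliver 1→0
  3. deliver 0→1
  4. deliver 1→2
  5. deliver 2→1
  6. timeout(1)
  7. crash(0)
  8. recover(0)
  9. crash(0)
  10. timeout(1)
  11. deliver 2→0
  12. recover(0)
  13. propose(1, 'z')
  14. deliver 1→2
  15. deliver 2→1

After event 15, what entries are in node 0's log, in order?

empty

1. timeout(1):  <1:cand b4 ->
2. deliver 1→0:  <0:foll b4 ->
3. deliver 0→1:  <1:lead b4 ->
4. deliver 1→2:  <2:foll b4 ->
5. deliver 2→1:  nop
6. timeout(1):  <1:cand b7 ->
7. crash(0):  <0:✗foll b4 ->
8. recover(0):  <0:foll b4 ->
9. crash(0):  <0:✗foll b4 ->
10. timeout(1):  <1:cand b10 ->
11. deliver 2→0:  nop
12. recover(0):  <0:foll b4 ->
13. propose(1,'z'):  nop
14. deliver 1→2:  <2:foll b7 ->
15. deliver 2→1:  nop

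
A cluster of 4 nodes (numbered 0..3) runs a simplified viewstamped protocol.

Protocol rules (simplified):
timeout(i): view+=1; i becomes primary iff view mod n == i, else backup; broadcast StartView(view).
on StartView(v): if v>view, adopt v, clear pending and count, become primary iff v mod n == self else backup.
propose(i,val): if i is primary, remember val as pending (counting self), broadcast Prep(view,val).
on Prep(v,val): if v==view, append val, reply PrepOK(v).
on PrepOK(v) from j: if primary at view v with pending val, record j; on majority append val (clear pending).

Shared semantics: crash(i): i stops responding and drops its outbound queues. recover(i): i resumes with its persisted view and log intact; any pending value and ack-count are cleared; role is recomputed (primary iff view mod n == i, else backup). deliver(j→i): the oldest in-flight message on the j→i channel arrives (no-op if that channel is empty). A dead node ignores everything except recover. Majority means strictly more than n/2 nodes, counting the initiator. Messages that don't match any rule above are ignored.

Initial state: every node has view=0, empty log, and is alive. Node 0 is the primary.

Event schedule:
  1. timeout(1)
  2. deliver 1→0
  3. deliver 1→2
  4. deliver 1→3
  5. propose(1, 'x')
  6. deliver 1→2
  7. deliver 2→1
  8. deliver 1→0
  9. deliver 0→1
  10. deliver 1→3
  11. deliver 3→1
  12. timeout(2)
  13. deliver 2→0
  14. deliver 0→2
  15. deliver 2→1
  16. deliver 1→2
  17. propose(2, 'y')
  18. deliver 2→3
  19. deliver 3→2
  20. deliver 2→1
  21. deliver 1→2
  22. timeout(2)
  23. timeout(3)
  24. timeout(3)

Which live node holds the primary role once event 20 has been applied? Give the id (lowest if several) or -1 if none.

after 1 — timeout(1): n1:prim/v1/[-]
after 2 — deliver 1→0: n0:back/v1/[-]
after 3 — deliver 1→2: n2:back/v1/[-]
after 4 — deliver 1→3: n3:back/v1/[-]
after 5 — propose(1,'x'): ·
after 6 — deliver 1→2: n2:back/v1/[x]
after 7 — deliver 2→1: ·
after 8 — deliver 1→0: n0:back/v1/[x]
after 9 — deliver 0→1: n1:prim/v1/[x]
after 10 — deliver 1→3: n3:back/v1/[x]
after 11 — deliver 3→1: ·
after 12 — timeout(2): n2:prim/v2/[x]
after 13 — deliver 2→0: n0:back/v2/[x]
after 14 — deliver 0→2: ·
after 15 — deliver 2→1: n1:back/v2/[x]
after 16 — deliver 1→2: ·
after 17 — propose(2,'y'): ·
after 18 — deliver 2→3: n3:back/v2/[x]
after 19 — deliver 3→2: ·
after 20 — deliver 2→1: n1:back/v2/[x,y]

2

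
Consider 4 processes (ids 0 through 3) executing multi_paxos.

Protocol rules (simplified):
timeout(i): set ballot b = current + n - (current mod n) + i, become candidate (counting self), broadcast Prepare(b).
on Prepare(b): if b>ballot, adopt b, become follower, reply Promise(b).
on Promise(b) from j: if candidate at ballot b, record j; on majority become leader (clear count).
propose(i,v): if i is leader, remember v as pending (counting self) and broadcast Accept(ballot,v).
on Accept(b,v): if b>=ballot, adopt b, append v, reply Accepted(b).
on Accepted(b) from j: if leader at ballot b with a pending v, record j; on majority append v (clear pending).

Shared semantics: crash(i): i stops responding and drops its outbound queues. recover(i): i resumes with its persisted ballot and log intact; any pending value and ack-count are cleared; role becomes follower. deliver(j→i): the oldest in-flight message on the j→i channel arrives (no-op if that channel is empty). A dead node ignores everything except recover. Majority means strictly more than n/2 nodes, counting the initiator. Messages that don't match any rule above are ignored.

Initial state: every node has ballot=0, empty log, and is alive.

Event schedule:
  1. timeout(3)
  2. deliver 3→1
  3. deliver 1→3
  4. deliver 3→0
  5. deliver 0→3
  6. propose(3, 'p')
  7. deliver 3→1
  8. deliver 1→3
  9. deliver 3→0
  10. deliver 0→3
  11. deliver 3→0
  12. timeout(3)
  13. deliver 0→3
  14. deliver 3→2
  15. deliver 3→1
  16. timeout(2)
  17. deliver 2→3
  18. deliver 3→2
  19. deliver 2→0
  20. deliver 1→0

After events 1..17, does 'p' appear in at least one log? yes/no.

yes

[1] timeout(3) → N3(cand b7 [-])
[2] deliver 3→1 → N1(foll b7 [-])
[3] deliver 1→3 → ∅
[4] deliver 3→0 → N0(foll b7 [-])
[5] deliver 0→3 → N3(lead b7 [-])
[6] propose(3,'p') → ∅
[7] deliver 3→1 → N1(foll b7 [p])
[8] deliver 1→3 → ∅
[9] deliver 3→0 → N0(foll b7 [p])
[10] deliver 0→3 → N3(lead b7 [p])
[11] deliver 3→0 → ∅
[12] timeout(3) → N3(cand b11 [p])
[13] deliver 0→3 → ∅
[14] deliver 3→2 → N2(foll b7 [-])
[15] deliver 3→1 → N1(foll b11 [p])
[16] timeout(2) → N2(cand b10 [-])
[17] deliver 2→3 → ∅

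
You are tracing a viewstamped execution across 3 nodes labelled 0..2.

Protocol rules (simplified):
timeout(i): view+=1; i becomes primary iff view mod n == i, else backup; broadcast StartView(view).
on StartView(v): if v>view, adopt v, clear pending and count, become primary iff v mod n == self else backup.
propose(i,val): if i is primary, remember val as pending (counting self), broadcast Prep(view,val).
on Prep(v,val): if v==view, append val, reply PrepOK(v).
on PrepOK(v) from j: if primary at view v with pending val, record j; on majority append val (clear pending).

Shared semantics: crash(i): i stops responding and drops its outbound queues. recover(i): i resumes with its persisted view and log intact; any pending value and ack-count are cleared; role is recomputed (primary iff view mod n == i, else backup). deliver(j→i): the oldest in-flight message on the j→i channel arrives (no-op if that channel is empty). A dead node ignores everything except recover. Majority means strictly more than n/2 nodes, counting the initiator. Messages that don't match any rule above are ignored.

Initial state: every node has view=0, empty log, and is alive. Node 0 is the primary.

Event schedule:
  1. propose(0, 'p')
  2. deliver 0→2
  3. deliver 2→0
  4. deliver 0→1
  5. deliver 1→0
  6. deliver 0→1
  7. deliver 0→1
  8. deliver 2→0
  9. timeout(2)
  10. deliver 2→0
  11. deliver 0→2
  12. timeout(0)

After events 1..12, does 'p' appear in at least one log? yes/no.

yes

[1] propose(0,'p') → ∅
[2] deliver 0→2 → N2(back v0 [p])
[3] deliver 2→0 → N0(prim v0 [p])
[4] deliver 0→1 → N1(back v0 [p])
[5] deliver 1→0 → ∅
[6] deliver 0→1 → ∅
[7] deliver 0→1 → ∅
[8] deliver 2→0 → ∅
[9] timeout(2) → N2(back v1 [p])
[10] deliver 2→0 → N0(back v1 [p])
[11] deliver 0→2 → ∅
[12] timeout(0) → N0(back v2 [p])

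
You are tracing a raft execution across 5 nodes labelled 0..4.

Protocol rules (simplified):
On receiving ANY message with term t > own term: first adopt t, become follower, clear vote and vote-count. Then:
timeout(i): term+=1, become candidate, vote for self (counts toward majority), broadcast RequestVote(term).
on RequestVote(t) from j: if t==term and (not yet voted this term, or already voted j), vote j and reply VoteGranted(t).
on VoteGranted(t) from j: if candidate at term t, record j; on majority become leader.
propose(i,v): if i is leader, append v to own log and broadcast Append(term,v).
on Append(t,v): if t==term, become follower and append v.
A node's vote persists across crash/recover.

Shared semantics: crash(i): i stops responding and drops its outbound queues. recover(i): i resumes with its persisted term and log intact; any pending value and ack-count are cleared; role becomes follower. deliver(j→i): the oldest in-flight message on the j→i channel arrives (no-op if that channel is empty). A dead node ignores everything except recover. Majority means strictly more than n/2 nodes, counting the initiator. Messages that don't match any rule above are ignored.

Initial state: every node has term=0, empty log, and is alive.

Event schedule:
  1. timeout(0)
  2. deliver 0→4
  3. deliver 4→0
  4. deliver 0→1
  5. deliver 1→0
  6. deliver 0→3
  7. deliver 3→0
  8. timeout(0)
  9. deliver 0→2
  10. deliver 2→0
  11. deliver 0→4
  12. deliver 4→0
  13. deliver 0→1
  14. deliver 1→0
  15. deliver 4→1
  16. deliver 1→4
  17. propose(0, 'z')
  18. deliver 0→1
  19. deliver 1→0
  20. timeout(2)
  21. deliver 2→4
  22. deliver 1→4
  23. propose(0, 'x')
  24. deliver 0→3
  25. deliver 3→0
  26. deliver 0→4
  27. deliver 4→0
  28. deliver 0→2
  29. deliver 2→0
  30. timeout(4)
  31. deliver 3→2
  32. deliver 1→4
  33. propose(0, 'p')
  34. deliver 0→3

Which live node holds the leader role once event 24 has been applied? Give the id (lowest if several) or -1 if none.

0

e1 timeout(0): 0[cand,t=1,-]
e2 deliver 0→4: 4[foll,t=1,-]
e3 deliver 4→0: ·
e4 deliver 0→1: 1[foll,t=1,-]
e5 deliver 1→0: 0[lead,t=1,-]
e6 deliver 0→3: 3[foll,t=1,-]
e7 deliver 3→0: ·
e8 timeout(0): 0[cand,t=2,-]
e9 deliver 0→2: 2[foll,t=1,-]
e10 deliver 2→0: ·
e11 deliver 0→4: 4[foll,t=2,-]
e12 deliver 4→0: ·
e13 deliver 0→1: 1[foll,t=2,-]
e14 deliver 1→0: 0[lead,t=2,-]
e15 deliver 4→1: ·
e16 deliver 1→4: ·
e17 propose(0,'z'): 0[lead,t=2,z]
e18 deliver 0→1: 1[foll,t=2,z]
e19 deliver 1→0: ·
e20 timeout(2): 2[cand,t=2,-]
e21 deliver 2→4: ·
e22 deliver 1→4: ·
e23 propose(0,'x'): 0[lead,t=2,z,x]
e24 deliver 0→3: 3[foll,t=2,-]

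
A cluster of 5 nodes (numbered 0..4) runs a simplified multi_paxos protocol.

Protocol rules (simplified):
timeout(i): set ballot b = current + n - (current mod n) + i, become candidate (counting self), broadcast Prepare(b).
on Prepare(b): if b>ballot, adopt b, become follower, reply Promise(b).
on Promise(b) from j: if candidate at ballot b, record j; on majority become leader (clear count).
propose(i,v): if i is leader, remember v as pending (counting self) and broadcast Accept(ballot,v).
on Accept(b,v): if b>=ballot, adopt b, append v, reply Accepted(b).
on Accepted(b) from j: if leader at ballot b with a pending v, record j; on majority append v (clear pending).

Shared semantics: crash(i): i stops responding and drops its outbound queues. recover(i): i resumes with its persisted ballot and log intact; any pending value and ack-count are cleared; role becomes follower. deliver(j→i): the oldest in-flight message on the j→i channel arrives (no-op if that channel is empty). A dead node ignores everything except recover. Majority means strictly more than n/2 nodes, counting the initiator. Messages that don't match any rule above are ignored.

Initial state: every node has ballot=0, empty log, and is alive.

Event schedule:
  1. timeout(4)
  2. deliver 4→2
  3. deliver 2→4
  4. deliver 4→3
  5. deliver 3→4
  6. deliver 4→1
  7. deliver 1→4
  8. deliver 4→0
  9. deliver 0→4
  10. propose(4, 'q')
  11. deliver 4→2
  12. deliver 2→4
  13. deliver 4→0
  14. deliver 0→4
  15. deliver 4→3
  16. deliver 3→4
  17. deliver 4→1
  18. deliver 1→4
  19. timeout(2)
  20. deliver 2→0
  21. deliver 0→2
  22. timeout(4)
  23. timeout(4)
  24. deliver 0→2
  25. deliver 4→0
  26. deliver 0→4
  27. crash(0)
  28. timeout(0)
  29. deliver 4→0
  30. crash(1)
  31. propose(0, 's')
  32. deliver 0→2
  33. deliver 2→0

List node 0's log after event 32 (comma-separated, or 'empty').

q

[1] timeout(4) → N4(cand b9 [-])
[2] deliver 4→2 → N2(foll b9 [-])
[3] deliver 2→4 → ∅
[4] deliver 4→3 → N3(foll b9 [-])
[5] deliver 3→4 → N4(lead b9 [-])
[6] deliver 4→1 → N1(foll b9 [-])
[7] deliver 1→4 → ∅
[8] deliver 4→0 → N0(foll b9 [-])
[9] deliver 0→4 → ∅
[10] propose(4,'q') → ∅
[11] deliver 4→2 → N2(foll b9 [q])
[12] deliver 2→4 → ∅
[13] deliver 4→0 → N0(foll b9 [q])
[14] deliver 0→4 → N4(lead b9 [q])
[15] deliver 4→3 → N3(foll b9 [q])
[16] deliver 3→4 → ∅
[17] deliver 4→1 → N1(foll b9 [q])
[18] deliver 1→4 → ∅
[19] timeout(2) → N2(cand b12 [q])
[20] deliver 2→0 → N0(foll b12 [q])
[21] deliver 0→2 → ∅
[22] timeout(4) → N4(cand b14 [q])
[23] timeout(4) → N4(cand b19 [q])
[24] deliver 0→2 → ∅
[25] deliver 4→0 → N0(foll b14 [q])
[26] deliver 0→4 → ∅
[27] crash(0) → N0(✗foll b14 [q])
[28] timeout(0) → ∅
[29] deliver 4→0 → ∅
[30] crash(1) → N1(✗foll b9 [q])
[31] propose(0,'s') → ∅
[32] deliver 0→2 → ∅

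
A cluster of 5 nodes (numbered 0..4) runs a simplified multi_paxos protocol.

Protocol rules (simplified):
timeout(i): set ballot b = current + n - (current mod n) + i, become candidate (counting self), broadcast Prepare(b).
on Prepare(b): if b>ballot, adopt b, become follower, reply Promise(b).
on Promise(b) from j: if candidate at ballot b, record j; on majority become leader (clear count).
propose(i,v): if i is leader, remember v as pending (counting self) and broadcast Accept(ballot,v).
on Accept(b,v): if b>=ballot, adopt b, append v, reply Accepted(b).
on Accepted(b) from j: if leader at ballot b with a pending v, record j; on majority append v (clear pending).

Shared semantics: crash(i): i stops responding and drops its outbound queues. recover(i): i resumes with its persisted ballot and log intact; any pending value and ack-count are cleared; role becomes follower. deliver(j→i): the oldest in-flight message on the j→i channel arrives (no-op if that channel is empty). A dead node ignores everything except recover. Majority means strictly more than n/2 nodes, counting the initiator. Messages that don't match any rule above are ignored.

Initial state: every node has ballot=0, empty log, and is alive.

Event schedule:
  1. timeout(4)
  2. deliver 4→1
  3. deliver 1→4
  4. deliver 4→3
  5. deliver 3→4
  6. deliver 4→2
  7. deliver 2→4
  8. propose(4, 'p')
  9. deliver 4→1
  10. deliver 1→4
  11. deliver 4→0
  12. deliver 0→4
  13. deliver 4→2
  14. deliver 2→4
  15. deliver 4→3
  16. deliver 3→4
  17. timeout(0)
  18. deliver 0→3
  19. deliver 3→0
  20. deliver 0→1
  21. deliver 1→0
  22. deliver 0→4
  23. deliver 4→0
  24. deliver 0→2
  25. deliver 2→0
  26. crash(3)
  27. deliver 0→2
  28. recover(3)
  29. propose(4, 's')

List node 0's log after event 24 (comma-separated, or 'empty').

empty

step 1 timeout(4): 4={cand,b=9,log=-}
step 2 deliver 4→1: 1={foll,b=9,log=-}
step 3 deliver 1→4: —
step 4 deliver 4→3: 3={foll,b=9,log=-}
step 5 deliver 3→4: 4={lead,b=9,log=-}
step 6 deliver 4→2: 2={foll,b=9,log=-}
step 7 deliver 2→4: —
step 8 propose(4,'p'): —
step 9 deliver 4→1: 1={foll,b=9,log=p}
step 10 deliver 1→4: —
step 11 deliver 4→0: 0={foll,b=9,log=-}
step 12 deliver 0→4: —
step 13 deliver 4→2: 2={foll,b=9,log=p}
step 14 deliver 2→4: 4={lead,b=9,log=p}
step 15 deliver 4→3: 3={foll,b=9,log=p}
step 16 deliver 3→4: —
step 17 timeout(0): 0={cand,b=10,log=-}
step 18 deliver 0→3: 3={foll,b=10,log=p}
step 19 deliver 3→0: —
step 20 deliver 0→1: 1={foll,b=10,log=p}
step 21 deliver 1→0: 0={lead,b=10,log=-}
step 22 deliver 0→4: 4={foll,b=10,log=p}
step 23 deliver 4→0: —
step 24 deliver 0→2: 2={foll,b=10,log=p}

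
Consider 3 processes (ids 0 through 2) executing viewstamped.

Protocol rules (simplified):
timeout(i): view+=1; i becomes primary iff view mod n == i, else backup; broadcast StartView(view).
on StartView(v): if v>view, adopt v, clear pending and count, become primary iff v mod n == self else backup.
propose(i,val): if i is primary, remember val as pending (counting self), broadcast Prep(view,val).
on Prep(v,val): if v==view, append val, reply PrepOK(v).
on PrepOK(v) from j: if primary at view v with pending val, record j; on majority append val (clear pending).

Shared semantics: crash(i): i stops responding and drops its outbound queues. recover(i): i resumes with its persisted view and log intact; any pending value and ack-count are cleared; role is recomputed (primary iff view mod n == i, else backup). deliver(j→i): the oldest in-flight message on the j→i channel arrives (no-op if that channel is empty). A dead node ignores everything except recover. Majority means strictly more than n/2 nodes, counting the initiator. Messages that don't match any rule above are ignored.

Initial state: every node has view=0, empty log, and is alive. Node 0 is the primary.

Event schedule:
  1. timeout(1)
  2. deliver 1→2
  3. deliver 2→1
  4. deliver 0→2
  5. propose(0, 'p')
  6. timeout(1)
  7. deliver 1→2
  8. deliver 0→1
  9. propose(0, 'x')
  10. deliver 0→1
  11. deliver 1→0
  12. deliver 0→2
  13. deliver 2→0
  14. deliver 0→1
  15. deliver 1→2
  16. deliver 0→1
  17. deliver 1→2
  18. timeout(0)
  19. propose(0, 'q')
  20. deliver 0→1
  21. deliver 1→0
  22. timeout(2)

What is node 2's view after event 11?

step 1 timeout(1): 1={prim,v=1,log=-}
step 2 deliver 1→2: 2={back,v=1,log=-}
step 3 deliver 2→1: —
step 4 deliver 0→2: —
step 5 propose(0,'p'): —
step 6 timeout(1): 1={back,v=2,log=-}
step 7 deliver 1→2: 2={prim,v=2,log=-}
step 8 deliver 0→1: —
step 9 propose(0,'x'): —
step 10 deliver 0→1: —
step 11 deliver 1→0: 0={back,v=1,log=-}

2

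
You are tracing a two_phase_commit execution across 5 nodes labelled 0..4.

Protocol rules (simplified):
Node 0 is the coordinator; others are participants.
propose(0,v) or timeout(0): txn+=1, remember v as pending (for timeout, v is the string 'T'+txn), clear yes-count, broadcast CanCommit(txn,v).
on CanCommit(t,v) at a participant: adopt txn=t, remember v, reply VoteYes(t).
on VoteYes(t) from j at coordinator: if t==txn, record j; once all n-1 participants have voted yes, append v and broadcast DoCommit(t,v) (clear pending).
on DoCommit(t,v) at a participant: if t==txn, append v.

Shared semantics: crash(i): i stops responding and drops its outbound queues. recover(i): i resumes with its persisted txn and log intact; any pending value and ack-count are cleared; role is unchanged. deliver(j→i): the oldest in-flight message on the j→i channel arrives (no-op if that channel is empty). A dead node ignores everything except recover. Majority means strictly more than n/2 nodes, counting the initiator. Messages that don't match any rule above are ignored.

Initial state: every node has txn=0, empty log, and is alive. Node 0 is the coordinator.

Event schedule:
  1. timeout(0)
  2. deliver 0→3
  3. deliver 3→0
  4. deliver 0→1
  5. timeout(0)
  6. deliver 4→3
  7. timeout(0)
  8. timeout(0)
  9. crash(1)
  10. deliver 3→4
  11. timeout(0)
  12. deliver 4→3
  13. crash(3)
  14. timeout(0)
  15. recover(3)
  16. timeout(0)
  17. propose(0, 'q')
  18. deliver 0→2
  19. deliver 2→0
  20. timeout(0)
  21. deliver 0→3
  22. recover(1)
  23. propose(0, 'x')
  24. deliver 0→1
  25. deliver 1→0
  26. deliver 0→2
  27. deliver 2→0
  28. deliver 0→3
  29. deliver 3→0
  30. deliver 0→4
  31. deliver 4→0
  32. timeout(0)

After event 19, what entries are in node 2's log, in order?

empty

1. timeout(0):  <0:coor t1 ->
2. deliver 0→3:  <3:part t1 ->
3. deliver 3→0:  nop
4. deliver 0→1:  <1:part t1 ->
5. timeout(0):  <0:coor t2 ->
6. deliver 4→3:  nop
7. timeout(0):  <0:coor t3 ->
8. timeout(0):  <0:coor t4 ->
9. crash(1):  <1:✗part t1 ->
10. deliver 3→4:  nop
11. timeout(0):  <0:coor t5 ->
12. deliver 4→3:  nop
13. crash(3):  <3:✗part t1 ->
14. timeout(0):  <0:coor t6 ->
15. recover(3):  <3:part t1 ->
16. timeout(0):  <0:coor t7 ->
17. propose(0,'q'):  <0:coor t8 ->
18. deliver 0→2:  <2:part t1 ->
19. deliver 2→0:  nop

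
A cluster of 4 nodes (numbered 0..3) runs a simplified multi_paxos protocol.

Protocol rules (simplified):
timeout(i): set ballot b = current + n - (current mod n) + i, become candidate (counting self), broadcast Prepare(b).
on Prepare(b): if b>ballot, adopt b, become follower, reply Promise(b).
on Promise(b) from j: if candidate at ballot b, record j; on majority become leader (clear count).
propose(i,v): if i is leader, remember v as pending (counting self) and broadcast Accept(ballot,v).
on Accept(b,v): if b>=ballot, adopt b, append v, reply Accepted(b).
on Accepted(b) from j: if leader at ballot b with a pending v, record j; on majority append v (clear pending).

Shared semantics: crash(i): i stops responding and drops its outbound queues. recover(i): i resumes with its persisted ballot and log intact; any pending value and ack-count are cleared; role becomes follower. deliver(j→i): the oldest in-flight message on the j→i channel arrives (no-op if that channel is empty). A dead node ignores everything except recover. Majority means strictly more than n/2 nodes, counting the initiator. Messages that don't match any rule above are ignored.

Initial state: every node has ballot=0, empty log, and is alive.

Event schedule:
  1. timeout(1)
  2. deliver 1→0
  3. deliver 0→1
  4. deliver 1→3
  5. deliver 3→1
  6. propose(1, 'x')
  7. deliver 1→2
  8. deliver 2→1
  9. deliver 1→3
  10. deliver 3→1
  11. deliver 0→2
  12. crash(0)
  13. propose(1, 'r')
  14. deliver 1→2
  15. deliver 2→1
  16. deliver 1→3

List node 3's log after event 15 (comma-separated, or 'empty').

after 1 — timeout(1): n1:cand/b5/[-]
after 2 — deliver 1→0: n0:foll/b5/[-]
after 3 — deliver 0→1: ·
after 4 — deliver 1→3: n3:foll/b5/[-]
after 5 — deliver 3→1: n1:lead/b5/[-]
after 6 — propose(1,'x'): ·
after 7 — deliver 1→2: n2:foll/b5/[-]
after 8 — deliver 2→1: ·
after 9 — deliver 1→3: n3:foll/b5/[x]
after 10 — deliver 3→1: ·
after 11 — deliver 0→2: ·
after 12 — crash(0): n0:✗foll/b5/[-]
after 13 — propose(1,'r'): ·
after 14 — deliver 1→2: n2:foll/b5/[x]
after 15 — deliver 2→1: ·

x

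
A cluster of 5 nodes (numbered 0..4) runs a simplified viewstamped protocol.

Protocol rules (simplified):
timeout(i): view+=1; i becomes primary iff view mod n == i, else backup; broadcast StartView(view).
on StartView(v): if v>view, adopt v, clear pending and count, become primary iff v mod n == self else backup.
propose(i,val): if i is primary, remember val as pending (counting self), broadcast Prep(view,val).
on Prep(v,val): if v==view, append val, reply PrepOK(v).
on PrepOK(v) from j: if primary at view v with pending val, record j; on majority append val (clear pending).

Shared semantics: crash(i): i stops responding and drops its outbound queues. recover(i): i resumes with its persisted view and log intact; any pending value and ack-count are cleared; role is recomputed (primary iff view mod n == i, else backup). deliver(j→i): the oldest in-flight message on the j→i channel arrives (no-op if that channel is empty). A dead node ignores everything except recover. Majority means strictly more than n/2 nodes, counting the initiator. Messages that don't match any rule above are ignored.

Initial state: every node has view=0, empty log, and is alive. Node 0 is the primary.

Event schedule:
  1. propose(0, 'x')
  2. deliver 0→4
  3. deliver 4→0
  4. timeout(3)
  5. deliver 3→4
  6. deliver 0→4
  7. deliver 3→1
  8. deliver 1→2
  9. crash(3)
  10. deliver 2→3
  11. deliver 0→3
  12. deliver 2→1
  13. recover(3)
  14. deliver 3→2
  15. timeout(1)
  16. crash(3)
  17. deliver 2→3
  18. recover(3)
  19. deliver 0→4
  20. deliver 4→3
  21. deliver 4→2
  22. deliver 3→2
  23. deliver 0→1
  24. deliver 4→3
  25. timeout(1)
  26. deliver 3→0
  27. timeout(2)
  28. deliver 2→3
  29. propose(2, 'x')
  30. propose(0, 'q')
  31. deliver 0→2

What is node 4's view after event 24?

1

after 1 — propose(0,'x'): ·
after 2 — deliver 0→4: n4:back/v0/[x]
after 3 — deliver 4→0: ·
after 4 — timeout(3): n3:back/v1/[-]
after 5 — deliver 3→4: n4:back/v1/[x]
after 6 — deliver 0→4: ·
after 7 — deliver 3→1: n1:prim/v1/[-]
after 8 — deliver 1→2: ·
after 9 — crash(3): n3:✗back/v1/[-]
after 10 — deliver 2→3: ·
after 11 — deliver 0→3: ·
after 12 — deliver 2→1: ·
after 13 — recover(3): n3:back/v1/[-]
after 14 — deliver 3→2: ·
after 15 — timeout(1): n1:back/v2/[-]
after 16 — crash(3): n3:✗back/v1/[-]
after 17 — deliver 2→3: ·
after 18 — recover(3): n3:back/v1/[-]
after 19 — deliver 0→4: ·
after 20 — deliver 4→3: ·
after 21 — deliver 4→2: ·
after 22 — deliver 3→2: ·
after 23 — deliver 0→1: ·
after 24 — deliver 4→3: ·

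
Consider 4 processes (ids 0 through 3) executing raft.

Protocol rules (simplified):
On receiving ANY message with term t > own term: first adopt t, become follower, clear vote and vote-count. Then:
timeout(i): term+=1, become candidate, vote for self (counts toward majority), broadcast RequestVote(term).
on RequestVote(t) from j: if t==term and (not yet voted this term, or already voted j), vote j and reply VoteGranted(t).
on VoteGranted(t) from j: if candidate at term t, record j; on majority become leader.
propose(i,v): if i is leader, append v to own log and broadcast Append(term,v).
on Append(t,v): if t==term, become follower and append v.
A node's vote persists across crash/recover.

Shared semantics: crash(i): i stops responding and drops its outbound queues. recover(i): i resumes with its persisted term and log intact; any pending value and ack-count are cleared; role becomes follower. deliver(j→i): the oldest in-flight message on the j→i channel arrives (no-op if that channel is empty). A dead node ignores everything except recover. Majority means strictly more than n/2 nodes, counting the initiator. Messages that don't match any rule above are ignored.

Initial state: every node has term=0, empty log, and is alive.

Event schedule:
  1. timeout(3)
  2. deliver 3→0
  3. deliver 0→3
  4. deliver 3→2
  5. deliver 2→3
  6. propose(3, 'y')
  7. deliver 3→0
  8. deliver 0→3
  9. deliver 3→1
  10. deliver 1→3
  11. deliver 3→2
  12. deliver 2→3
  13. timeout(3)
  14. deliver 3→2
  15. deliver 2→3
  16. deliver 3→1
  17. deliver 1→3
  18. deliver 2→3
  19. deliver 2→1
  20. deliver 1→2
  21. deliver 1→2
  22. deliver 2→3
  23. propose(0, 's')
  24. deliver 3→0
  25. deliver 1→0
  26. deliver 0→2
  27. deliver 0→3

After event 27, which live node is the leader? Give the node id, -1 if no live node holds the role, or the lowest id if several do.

3

e1 timeout(3): 3[cand,t=1,-]
e2 deliver 3→0: 0[foll,t=1,-]
e3 deliver 0→3: ·
e4 deliver 3→2: 2[foll,t=1,-]
e5 deliver 2→3: 3[lead,t=1,-]
e6 propose(3,'y'): 3[lead,t=1,y]
e7 deliver 3→0: 0[foll,t=1,y]
e8 deliver 0→3: ·
e9 deliver 3→1: 1[foll,t=1,-]
e10 deliver 1→3: ·
e11 deliver 3→2: 2[foll,t=1,y]
e12 deliver 2→3: ·
e13 timeout(3): 3[cand,t=2,y]
e14 deliver 3→2: 2[foll,t=2,y]
e15 deliver 2→3: ·
e16 deliver 3→1: 1[foll,t=1,y]
e17 deliver 1→3: ·
e18 deliver 2→3: ·
e19 deliver 2→1: ·
e20 deliver 1→2: ·
e21 deliver 1→2: ·
e22 deliver 2→3: ·
e23 propose(0,'s'): ·
e24 deliver 3→0: 0[foll,t=2,y]
e25 deliver 1→0: ·
e26 deliver 0→2: ·
e27 deliver 0→3: 3[lead,t=2,y]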